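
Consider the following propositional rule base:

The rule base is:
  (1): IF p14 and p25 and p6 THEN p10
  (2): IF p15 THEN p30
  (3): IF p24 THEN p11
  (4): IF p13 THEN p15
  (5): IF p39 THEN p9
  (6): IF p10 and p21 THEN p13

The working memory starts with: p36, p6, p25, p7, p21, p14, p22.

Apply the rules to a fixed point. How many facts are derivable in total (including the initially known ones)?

11

Round 1: (1) [IF p14 and p25 and p6 THEN p10]. Adds p10.
Round 2: (6) [IF p10 and p21 THEN p13]. Adds p13.
Round 3: (4) [IF p13 THEN p15]. Adds p15.
Round 4: (2) [IF p15 THEN p30]. Adds p30.
Closure: {p10, p13, p14, p15, p21, p22, p25, p30, p36, p6, p7} — 11 facts.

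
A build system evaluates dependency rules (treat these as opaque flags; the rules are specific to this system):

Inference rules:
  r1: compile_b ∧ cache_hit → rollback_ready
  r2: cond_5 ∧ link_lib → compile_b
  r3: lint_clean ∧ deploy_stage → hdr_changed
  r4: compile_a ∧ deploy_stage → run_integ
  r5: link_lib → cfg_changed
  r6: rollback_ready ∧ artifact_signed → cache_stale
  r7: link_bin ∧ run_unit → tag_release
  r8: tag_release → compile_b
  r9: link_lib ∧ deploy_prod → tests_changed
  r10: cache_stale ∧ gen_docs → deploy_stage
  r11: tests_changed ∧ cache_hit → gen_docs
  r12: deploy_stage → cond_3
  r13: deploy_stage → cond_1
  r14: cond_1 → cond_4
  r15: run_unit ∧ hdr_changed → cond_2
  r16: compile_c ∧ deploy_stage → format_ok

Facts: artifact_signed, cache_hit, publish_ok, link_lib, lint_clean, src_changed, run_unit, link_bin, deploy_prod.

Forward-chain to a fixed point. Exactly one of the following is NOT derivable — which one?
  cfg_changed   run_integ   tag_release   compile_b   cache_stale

run_integ

Round 1 fires r5, r7, r9, giving cfg_changed, tag_release, tests_changed.
Round 2 fires r8, r11, giving compile_b, gen_docs.
Round 3 fires r1, giving rollback_ready.
Round 4 fires r6, giving cache_stale.
Round 5 fires r10, giving deploy_stage.
Round 6 fires r3, r12, r13, giving hdr_changed, cond_3, cond_1.
Round 7 fires r14, r15, giving cond_4, cond_2.
Derived: tag_release (round 1), cfg_changed (round 1), compile_b (round 2), cache_stale (round 4). run_integ never appears in any round.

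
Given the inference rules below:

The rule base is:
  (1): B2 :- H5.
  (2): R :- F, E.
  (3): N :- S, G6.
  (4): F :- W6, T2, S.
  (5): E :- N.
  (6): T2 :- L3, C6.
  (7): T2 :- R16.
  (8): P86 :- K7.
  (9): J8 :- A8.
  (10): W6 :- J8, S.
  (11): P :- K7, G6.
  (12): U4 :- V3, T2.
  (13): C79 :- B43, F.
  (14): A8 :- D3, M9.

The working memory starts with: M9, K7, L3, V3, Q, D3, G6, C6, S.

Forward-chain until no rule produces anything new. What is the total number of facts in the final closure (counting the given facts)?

Round 1: (3) [N :- S, G6.]; (6) [T2 :- L3, C6.]; (8) [P86 :- K7.]; (11) [P :- K7, G6.]; (14) [A8 :- D3, M9.]. Adds N, T2, P86, P, A8.
Round 2: (5) [E :- N.]; (9) [J8 :- A8.]; (12) [U4 :- V3, T2.]. Adds E, J8, U4.
Round 3: (10) [W6 :- J8, S.]. Adds W6.
Round 4: (4) [F :- W6, T2, S.]. Adds F.
Round 5: (2) [R :- F, E.]. Adds R.
Closure: {A8, C6, D3, E, F, G6, J8, K7, L3, M9, N, P, P86, Q, R, S, T2, U4, V3, W6} — 20 facts.

20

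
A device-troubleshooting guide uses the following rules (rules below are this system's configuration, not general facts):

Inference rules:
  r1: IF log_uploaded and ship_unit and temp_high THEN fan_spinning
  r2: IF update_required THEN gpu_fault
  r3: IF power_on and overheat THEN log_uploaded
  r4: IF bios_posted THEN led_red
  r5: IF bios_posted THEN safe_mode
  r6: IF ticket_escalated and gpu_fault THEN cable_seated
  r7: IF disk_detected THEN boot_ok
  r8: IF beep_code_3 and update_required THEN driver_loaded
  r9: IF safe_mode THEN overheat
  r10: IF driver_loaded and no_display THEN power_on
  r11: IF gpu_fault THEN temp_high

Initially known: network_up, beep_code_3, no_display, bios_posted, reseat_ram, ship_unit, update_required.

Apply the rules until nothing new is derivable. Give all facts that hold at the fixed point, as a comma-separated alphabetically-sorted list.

beep_code_3, bios_posted, driver_loaded, fan_spinning, gpu_fault, led_red, log_uploaded, network_up, no_display, overheat, power_on, reseat_ram, safe_mode, ship_unit, temp_high, update_required

Round 1 fires r2, r4, r5, r8, giving gpu_fault, led_red, safe_mode, driver_loaded.
Round 2 fires r9, r10, r11, giving overheat, power_on, temp_high.
Round 3 fires r3, giving log_uploaded.
Round 4 fires r1, giving fan_spinning.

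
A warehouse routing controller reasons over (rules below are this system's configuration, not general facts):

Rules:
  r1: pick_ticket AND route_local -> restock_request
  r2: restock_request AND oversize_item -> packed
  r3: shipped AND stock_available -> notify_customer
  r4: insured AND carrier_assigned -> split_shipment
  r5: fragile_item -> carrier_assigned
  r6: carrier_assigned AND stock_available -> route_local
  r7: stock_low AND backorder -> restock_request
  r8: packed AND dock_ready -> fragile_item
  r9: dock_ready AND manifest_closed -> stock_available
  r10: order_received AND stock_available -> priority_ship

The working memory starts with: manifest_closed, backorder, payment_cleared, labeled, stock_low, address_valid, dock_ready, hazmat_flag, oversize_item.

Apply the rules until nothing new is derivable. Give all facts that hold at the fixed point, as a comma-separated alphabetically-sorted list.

Round 1 fires r7, r9, giving restock_request, stock_available.
Round 2 fires r2, giving packed.
Round 3 fires r8, giving fragile_item.
Round 4 fires r5, giving carrier_assigned.
Round 5 fires r6, giving route_local.

address_valid, backorder, carrier_assigned, dock_ready, fragile_item, hazmat_flag, labeled, manifest_closed, oversize_item, packed, payment_cleared, restock_request, route_local, stock_available, stock_low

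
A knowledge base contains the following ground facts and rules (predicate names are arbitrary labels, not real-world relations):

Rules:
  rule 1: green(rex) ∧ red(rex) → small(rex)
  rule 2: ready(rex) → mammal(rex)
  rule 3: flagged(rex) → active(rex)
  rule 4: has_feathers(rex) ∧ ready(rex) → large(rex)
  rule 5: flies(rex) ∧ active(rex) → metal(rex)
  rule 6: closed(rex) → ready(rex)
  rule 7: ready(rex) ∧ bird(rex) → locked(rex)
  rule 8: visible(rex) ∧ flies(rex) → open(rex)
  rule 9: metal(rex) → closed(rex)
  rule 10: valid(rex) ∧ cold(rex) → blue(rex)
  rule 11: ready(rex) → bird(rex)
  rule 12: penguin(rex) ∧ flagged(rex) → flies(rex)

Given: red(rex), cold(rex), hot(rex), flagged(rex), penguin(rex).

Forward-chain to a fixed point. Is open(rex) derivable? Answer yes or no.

no

Round 1: rule 3 [flagged(rex) → active(rex)]; rule 12 [penguin(rex) ∧ flagged(rex) → flies(rex)]. New: active(rex), flies(rex).
Round 2: rule 5 [flies(rex) ∧ active(rex) → metal(rex)]. New: metal(rex).
Round 3: rule 9 [metal(rex) → closed(rex)]. New: closed(rex).
Round 4: rule 6 [closed(rex) → ready(rex)]. New: ready(rex).
Round 5: rule 2 [ready(rex) → mammal(rex)]; rule 11 [ready(rex) → bird(rex)]. New: mammal(rex), bird(rex).
Round 6: rule 7 [ready(rex) ∧ bird(rex) → locked(rex)]. New: locked(rex).
Fixed point reached. open(rex) is concluded only by rule 8; rule 8 needs visible(rex) (never derived).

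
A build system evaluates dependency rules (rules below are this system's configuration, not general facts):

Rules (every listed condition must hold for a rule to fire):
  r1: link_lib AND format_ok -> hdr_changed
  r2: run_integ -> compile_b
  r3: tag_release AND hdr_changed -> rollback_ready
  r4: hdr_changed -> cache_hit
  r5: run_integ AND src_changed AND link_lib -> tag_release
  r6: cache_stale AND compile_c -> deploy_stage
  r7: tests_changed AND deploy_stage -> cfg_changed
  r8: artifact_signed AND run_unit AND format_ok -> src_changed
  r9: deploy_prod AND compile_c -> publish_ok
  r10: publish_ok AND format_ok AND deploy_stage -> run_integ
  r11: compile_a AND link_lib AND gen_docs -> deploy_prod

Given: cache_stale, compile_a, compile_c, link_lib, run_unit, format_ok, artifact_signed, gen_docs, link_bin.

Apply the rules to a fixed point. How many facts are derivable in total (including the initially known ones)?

19

[1] r1 [link_lib AND format_ok -> hdr_changed]; r6 [cache_stale AND compile_c -> deploy_stage]; r8 [artifact_signed AND run_unit AND format_ok -> src_changed]; r11 [compile_a AND link_lib AND gen_docs -> deploy_prod]. ⇒ new: hdr_changed, deploy_stage, src_changed, deploy_prod.
[2] r4 [hdr_changed -> cache_hit]; r9 [deploy_prod AND compile_c -> publish_ok]. ⇒ new: cache_hit, publish_ok.
[3] r10 [publish_ok AND format_ok AND deploy_stage -> run_integ]. ⇒ new: run_integ.
[4] r2 [run_integ -> compile_b]; r5 [run_integ AND src_changed AND link_lib -> tag_release]. ⇒ new: compile_b, tag_release.
[5] r3 [tag_release AND hdr_changed -> rollback_ready]. ⇒ new: rollback_ready.
Closure: {artifact_signed, cache_hit, cache_stale, compile_a, compile_b, compile_c, deploy_prod, deploy_stage, format_ok, gen_docs, hdr_changed, link_bin, link_lib, publish_ok, rollback_ready, run_integ, run_unit, src_changed, tag_release} — 19 facts.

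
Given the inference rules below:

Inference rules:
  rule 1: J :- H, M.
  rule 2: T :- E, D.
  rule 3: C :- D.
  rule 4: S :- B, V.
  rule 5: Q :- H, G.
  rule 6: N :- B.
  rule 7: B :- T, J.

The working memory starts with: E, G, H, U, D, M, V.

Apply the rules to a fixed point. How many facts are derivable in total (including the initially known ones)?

Round 1: rule 1 [J :- H, M.]; rule 2 [T :- E, D.]; rule 3 [C :- D.]; rule 5 [Q :- H, G.]. Adds J, T, C, Q.
Round 2: rule 7 [B :- T, J.]. Adds B.
Round 3: rule 4 [S :- B, V.]; rule 6 [N :- B.]. Adds S, N.
Closure: {B, C, D, E, G, H, J, M, N, Q, S, T, U, V} — 14 facts.

14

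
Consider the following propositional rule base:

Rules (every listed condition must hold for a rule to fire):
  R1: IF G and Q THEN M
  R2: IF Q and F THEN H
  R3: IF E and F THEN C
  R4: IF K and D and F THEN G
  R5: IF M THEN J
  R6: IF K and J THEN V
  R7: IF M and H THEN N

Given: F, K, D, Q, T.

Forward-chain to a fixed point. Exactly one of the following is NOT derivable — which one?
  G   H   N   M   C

Round 1 — R2, R4, derive H, G.
Round 2 — R1, derive M.
Round 3 — R5, R7, derive J, N.
Round 4 — R6, derive V.
Derived: M (round 2), G (round 1), H (round 1), N (round 3). C never appears in any round.

C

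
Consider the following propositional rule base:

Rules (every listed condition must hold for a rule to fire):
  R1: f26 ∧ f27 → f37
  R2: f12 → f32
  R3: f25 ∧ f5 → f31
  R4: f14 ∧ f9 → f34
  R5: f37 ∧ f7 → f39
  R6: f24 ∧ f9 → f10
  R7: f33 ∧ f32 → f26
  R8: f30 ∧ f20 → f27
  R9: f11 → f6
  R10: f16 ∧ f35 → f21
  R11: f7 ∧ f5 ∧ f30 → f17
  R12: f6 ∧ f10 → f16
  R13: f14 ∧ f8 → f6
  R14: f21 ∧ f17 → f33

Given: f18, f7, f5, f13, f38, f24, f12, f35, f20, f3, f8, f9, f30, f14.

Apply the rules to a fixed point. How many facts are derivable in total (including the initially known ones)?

26

Round 1 fires R2, R4, R6, R8, R11, R13, giving f32, f34, f10, f27, f17, f6.
Round 2 fires R12, giving f16.
Round 3 fires R10, giving f21.
Round 4 fires R14, giving f33.
Round 5 fires R7, giving f26.
Round 6 fires R1, giving f37.
Round 7 fires R5, giving f39.
Closure: {f10, f12, f13, f14, f16, f17, f18, f20, f21, f24, f26, f27, f3, f30, f32, f33, f34, f35, f37, f38, f39, f5, f6, f7, f8, f9} — 26 facts.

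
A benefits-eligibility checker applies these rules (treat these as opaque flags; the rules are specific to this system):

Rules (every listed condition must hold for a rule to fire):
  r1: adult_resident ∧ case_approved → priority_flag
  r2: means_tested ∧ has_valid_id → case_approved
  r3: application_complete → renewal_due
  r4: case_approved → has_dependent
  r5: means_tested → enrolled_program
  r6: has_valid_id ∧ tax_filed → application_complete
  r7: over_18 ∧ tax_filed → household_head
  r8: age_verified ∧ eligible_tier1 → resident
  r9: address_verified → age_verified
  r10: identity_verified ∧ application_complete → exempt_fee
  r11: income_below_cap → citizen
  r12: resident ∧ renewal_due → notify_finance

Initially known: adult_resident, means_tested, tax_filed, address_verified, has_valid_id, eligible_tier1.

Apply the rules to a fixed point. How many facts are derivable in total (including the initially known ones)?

15

Round 1: r2 [means_tested ∧ has_valid_id → case_approved]; r5 [means_tested → enrolled_program]; r6 [has_valid_id ∧ tax_filed → application_complete]; r9 [address_verified → age_verified]. New: case_approved, enrolled_program, application_complete, age_verified.
Round 2: r1 [adult_resident ∧ case_approved → priority_flag]; r3 [application_complete → renewal_due]; r4 [case_approved → has_dependent]; r8 [age_verified ∧ eligible_tier1 → resident]. New: priority_flag, renewal_due, has_dependent, resident.
Round 3: r12 [resident ∧ renewal_due → notify_finance]. New: notify_finance.
Closure: {address_verified, adult_resident, age_verified, application_complete, case_approved, eligible_tier1, enrolled_program, has_dependent, has_valid_id, means_tested, notify_finance, priority_flag, renewal_due, resident, tax_filed} — 15 facts.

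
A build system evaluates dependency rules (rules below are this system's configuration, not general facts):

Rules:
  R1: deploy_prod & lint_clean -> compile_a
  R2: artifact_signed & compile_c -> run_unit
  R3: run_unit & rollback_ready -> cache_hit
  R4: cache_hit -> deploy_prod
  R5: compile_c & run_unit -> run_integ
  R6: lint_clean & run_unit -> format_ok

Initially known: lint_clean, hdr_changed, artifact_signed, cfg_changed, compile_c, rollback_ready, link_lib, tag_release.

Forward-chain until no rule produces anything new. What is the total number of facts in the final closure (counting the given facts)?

Round 1: R2 [artifact_signed & compile_c -> run_unit]. New: run_unit.
Round 2: R3 [run_unit & rollback_ready -> cache_hit]; R5 [compile_c & run_unit -> run_integ]; R6 [lint_clean & run_unit -> format_ok]. New: cache_hit, run_integ, format_ok.
Round 3: R4 [cache_hit -> deploy_prod]. New: deploy_prod.
Round 4: R1 [deploy_prod & lint_clean -> compile_a]. New: compile_a.
Closure: {artifact_signed, cache_hit, cfg_changed, compile_a, compile_c, deploy_prod, format_ok, hdr_changed, link_lib, lint_clean, rollback_ready, run_integ, run_unit, tag_release} — 14 facts.

14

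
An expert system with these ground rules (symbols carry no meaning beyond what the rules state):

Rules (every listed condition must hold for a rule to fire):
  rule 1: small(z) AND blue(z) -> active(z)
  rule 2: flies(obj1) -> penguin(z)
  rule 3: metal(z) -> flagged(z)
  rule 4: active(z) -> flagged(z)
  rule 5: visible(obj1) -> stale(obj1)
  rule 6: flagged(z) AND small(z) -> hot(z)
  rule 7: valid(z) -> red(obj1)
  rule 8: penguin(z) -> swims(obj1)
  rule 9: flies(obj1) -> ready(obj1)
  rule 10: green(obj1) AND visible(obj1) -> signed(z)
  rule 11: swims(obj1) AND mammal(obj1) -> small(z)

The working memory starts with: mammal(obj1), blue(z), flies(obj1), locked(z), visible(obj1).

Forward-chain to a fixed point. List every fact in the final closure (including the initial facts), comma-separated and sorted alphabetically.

active(z), blue(z), flagged(z), flies(obj1), hot(z), locked(z), mammal(obj1), penguin(z), ready(obj1), small(z), stale(obj1), swims(obj1), visible(obj1)

Round 1: rule 2 [flies(obj1) -> penguin(z)]; rule 5 [visible(obj1) -> stale(obj1)]; rule 9 [flies(obj1) -> ready(obj1)]. New: penguin(z), stale(obj1), ready(obj1).
Round 2: rule 8 [penguin(z) -> swims(obj1)]. New: swims(obj1).
Round 3: rule 11 [swims(obj1) AND mammal(obj1) -> small(z)]. New: small(z).
Round 4: rule 1 [small(z) AND blue(z) -> active(z)]. New: active(z).
Round 5: rule 4 [active(z) -> flagged(z)]. New: flagged(z).
Round 6: rule 6 [flagged(z) AND small(z) -> hot(z)]. New: hot(z).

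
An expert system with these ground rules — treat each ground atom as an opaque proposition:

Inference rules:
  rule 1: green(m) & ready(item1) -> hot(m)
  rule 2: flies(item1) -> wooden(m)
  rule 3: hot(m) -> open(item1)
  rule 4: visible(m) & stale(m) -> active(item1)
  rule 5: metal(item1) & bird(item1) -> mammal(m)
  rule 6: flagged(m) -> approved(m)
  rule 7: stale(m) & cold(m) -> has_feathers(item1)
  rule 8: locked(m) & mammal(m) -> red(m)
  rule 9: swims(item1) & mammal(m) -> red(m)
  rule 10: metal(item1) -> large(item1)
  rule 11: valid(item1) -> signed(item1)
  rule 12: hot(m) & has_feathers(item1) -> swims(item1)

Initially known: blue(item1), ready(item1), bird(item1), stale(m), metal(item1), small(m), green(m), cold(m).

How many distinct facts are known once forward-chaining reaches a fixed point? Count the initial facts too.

15

Round 1: rule 1 [green(m) & ready(item1) -> hot(m)]; rule 5 [metal(item1) & bird(item1) -> mammal(m)]; rule 7 [stale(m) & cold(m) -> has_feathers(item1)]; rule 10 [metal(item1) -> large(item1)]. Adds hot(m), mammal(m), has_feathers(item1), large(item1).
Round 2: rule 3 [hot(m) -> open(item1)]; rule 12 [hot(m) & has_feathers(item1) -> swims(item1)]. Adds open(item1), swims(item1).
Round 3: rule 9 [swims(item1) & mammal(m) -> red(m)]. Adds red(m).
Closure: {bird(item1), blue(item1), cold(m), green(m), has_feathers(item1), hot(m), large(item1), mammal(m), metal(item1), open(item1), ready(item1), red(m), small(m), stale(m), swims(item1)} — 15 facts.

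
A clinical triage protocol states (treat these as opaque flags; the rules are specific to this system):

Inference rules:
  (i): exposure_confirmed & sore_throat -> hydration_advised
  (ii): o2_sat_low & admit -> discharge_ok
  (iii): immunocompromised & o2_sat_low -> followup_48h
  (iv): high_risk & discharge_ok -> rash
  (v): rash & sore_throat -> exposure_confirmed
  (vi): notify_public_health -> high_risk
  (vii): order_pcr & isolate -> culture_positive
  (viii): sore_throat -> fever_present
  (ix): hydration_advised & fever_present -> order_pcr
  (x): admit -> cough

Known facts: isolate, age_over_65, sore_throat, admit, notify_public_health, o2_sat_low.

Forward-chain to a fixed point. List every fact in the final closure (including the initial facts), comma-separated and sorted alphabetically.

admit, age_over_65, cough, culture_positive, discharge_ok, exposure_confirmed, fever_present, high_risk, hydration_advised, isolate, notify_public_health, o2_sat_low, order_pcr, rash, sore_throat

[1] (ii) [o2_sat_low & admit -> discharge_ok]; (vi) [notify_public_health -> high_risk]; (viii) [sore_throat -> fever_present]; (x) [admit -> cough]. ⇒ new: discharge_ok, high_risk, fever_present, cough.
[2] (iv) [high_risk & discharge_ok -> rash]. ⇒ new: rash.
[3] (v) [rash & sore_throat -> exposure_confirmed]. ⇒ new: exposure_confirmed.
[4] (i) [exposure_confirmed & sore_throat -> hydration_advised]. ⇒ new: hydration_advised.
[5] (ix) [hydration_advised & fever_present -> order_pcr]. ⇒ new: order_pcr.
[6] (vii) [order_pcr & isolate -> culture_positive]. ⇒ new: culture_positive.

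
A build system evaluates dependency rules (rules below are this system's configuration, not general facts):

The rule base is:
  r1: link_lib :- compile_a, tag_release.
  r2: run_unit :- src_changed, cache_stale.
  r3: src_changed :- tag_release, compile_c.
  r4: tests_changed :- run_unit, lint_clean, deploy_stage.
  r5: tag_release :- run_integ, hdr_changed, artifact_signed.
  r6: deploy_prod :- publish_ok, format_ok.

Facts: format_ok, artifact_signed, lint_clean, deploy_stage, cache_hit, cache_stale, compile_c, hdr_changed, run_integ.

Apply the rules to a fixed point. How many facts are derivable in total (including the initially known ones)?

13

[1] r5 [tag_release :- run_integ, hdr_changed, artifact_signed.]. ⇒ new: tag_release.
[2] r3 [src_changed :- tag_release, compile_c.]. ⇒ new: src_changed.
[3] r2 [run_unit :- src_changed, cache_stale.]. ⇒ new: run_unit.
[4] r4 [tests_changed :- run_unit, lint_clean, deploy_stage.]. ⇒ new: tests_changed.
Closure: {artifact_signed, cache_hit, cache_stale, compile_c, deploy_stage, format_ok, hdr_changed, lint_clean, run_integ, run_unit, src_changed, tag_release, tests_changed} — 13 facts.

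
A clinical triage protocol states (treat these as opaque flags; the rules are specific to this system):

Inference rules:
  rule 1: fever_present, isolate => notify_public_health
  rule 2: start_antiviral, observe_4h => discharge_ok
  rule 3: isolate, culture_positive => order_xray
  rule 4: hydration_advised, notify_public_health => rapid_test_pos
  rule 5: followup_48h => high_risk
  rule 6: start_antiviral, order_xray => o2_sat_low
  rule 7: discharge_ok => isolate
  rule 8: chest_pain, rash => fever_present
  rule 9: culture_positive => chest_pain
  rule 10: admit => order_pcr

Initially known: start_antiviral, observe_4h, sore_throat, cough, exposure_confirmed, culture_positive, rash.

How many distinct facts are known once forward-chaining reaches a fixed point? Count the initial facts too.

14

Round 1: rule 2 [start_antiviral, observe_4h => discharge_ok]; rule 9 [culture_positive => chest_pain]. New: discharge_ok, chest_pain.
Round 2: rule 7 [discharge_ok => isolate]; rule 8 [chest_pain, rash => fever_present]. New: isolate, fever_present.
Round 3: rule 1 [fever_present, isolate => notify_public_health]; rule 3 [isolate, culture_positive => order_xray]. New: notify_public_health, order_xray.
Round 4: rule 6 [start_antiviral, order_xray => o2_sat_low]. New: o2_sat_low.
Closure: {chest_pain, cough, culture_positive, discharge_ok, exposure_confirmed, fever_present, isolate, notify_public_health, o2_sat_low, observe_4h, order_xray, rash, sore_throat, start_antiviral} — 14 facts.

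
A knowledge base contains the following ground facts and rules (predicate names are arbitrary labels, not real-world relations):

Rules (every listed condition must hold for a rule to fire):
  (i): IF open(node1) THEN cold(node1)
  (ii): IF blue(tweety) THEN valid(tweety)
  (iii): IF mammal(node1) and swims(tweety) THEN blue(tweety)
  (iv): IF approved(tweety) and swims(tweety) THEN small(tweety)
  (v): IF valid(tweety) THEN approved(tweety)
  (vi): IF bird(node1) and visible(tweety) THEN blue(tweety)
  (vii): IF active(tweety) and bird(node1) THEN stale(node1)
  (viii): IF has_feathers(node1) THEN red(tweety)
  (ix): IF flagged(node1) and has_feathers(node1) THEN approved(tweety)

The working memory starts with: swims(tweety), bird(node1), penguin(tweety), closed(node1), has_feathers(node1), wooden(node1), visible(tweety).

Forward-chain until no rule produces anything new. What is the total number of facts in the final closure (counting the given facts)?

12

Round 1 fires (vi), (viii), giving blue(tweety), red(tweety).
Round 2 fires (ii), giving valid(tweety).
Round 3 fires (v), giving approved(tweety).
Round 4 fires (iv), giving small(tweety).
Closure: {approved(tweety), bird(node1), blue(tweety), closed(node1), has_feathers(node1), penguin(tweety), red(tweety), small(tweety), swims(tweety), valid(tweety), visible(tweety), wooden(node1)} — 12 facts.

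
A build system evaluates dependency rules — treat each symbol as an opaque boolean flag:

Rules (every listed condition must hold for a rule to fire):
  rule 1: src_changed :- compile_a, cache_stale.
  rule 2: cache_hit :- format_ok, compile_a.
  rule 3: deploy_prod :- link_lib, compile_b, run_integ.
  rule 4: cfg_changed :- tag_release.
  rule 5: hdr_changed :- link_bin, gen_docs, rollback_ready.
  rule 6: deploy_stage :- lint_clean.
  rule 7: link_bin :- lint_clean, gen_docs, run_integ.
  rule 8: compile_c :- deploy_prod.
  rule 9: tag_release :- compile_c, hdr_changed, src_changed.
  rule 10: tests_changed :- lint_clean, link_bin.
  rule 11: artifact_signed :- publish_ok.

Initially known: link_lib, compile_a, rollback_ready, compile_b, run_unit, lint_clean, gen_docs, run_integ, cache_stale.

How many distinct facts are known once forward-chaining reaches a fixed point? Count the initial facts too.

18

[1] rule 1 [src_changed :- compile_a, cache_stale.]; rule 3 [deploy_prod :- link_lib, compile_b, run_integ.]; rule 6 [deploy_stage :- lint_clean.]; rule 7 [link_bin :- lint_clean, gen_docs, run_integ.]. ⇒ new: src_changed, deploy_prod, deploy_stage, link_bin.
[2] rule 5 [hdr_changed :- link_bin, gen_docs, rollback_ready.]; rule 8 [compile_c :- deploy_prod.]; rule 10 [tests_changed :- lint_clean, link_bin.]. ⇒ new: hdr_changed, compile_c, tests_changed.
[3] rule 9 [tag_release :- compile_c, hdr_changed, src_changed.]. ⇒ new: tag_release.
[4] rule 4 [cfg_changed :- tag_release.]. ⇒ new: cfg_changed.
Closure: {cache_stale, cfg_changed, compile_a, compile_b, compile_c, deploy_prod, deploy_stage, gen_docs, hdr_changed, link_bin, link_lib, lint_clean, rollback_ready, run_integ, run_unit, src_changed, tag_release, tests_changed} — 18 facts.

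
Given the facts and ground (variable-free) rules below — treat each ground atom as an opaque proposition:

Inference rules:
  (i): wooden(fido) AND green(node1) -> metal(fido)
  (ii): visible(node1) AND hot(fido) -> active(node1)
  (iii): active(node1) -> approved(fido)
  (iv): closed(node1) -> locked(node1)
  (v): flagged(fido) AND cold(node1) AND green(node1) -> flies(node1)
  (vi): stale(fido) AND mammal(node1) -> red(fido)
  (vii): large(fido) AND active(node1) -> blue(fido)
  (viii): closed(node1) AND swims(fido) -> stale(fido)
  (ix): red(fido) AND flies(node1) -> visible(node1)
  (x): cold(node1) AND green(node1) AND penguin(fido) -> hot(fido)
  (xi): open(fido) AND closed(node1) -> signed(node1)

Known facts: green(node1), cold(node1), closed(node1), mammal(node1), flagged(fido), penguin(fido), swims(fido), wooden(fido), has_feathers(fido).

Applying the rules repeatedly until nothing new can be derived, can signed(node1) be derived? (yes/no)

Round 1: (i) [wooden(fido) AND green(node1) -> metal(fido)]; (iv) [closed(node1) -> locked(node1)]; (v) [flagged(fido) AND cold(node1) AND green(node1) -> flies(node1)]; (viii) [closed(node1) AND swims(fido) -> stale(fido)]; (x) [cold(node1) AND green(node1) AND penguin(fido) -> hot(fido)]. Adds metal(fido), locked(node1), flies(node1), stale(fido), hot(fido).
Round 2: (vi) [stale(fido) AND mammal(node1) -> red(fido)]. Adds red(fido).
Round 3: (ix) [red(fido) AND flies(node1) -> visible(node1)]. Adds visible(node1).
Round 4: (ii) [visible(node1) AND hot(fido) -> active(node1)]. Adds active(node1).
Round 5: (iii) [active(node1) -> approved(fido)]. Adds approved(fido).
Fixed point reached. signed(node1) is concluded only by (xi); (xi) needs open(fido) (never derived).

no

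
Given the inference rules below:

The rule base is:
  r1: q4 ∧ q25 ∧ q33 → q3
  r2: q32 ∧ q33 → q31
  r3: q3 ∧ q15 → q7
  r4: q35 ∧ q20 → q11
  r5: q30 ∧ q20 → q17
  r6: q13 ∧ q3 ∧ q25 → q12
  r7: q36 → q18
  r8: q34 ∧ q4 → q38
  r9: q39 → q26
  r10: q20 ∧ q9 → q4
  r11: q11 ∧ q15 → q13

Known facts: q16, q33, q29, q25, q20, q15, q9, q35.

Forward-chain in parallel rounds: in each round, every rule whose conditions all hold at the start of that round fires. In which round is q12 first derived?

[1] r4 [q35 ∧ q20 → q11]; r10 [q20 ∧ q9 → q4]. ⇒ new: q11, q4.
[2] r1 [q4 ∧ q25 ∧ q33 → q3]; r11 [q11 ∧ q15 → q13]. ⇒ new: q3, q13.
[3] r3 [q3 ∧ q15 → q7]; r6 [q13 ∧ q3 ∧ q25 → q12]. ⇒ new: q7, q12.
q12 first appears in round 3.

3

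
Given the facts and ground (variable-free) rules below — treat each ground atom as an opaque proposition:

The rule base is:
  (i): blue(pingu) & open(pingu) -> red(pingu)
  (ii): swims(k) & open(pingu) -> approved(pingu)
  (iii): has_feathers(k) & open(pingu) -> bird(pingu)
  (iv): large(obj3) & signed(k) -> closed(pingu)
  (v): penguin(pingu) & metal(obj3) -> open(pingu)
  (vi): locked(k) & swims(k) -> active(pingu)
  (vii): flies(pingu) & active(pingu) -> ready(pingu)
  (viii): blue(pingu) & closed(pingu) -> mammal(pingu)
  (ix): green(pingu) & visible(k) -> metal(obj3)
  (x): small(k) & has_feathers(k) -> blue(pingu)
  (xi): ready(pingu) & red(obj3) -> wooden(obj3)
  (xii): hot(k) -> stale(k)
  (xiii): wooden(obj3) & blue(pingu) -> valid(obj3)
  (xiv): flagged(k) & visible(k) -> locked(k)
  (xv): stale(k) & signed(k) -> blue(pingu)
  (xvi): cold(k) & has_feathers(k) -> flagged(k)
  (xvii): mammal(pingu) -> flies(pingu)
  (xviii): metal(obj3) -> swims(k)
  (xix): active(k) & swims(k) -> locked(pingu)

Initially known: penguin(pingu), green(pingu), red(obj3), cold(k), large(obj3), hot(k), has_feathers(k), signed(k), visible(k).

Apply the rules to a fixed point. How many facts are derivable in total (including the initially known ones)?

Round 1: (iv) [large(obj3) & signed(k) -> closed(pingu)]; (ix) [green(pingu) & visible(k) -> metal(obj3)]; (xii) [hot(k) -> stale(k)]; (xvi) [cold(k) & has_feathers(k) -> flagged(k)]. New: closed(pingu), metal(obj3), stale(k), flagged(k).
Round 2: (v) [penguin(pingu) & metal(obj3) -> open(pingu)]; (xiv) [flagged(k) & visible(k) -> locked(k)]; (xv) [stale(k) & signed(k) -> blue(pingu)]; (xviii) [metal(obj3) -> swims(k)]. New: open(pingu), locked(k), blue(pingu), swims(k).
Round 3: (i) [blue(pingu) & open(pingu) -> red(pingu)]; (ii) [swims(k) & open(pingu) -> approved(pingu)]; (iii) [has_feathers(k) & open(pingu) -> bird(pingu)]; (vi) [locked(k) & swims(k) -> active(pingu)]; (viii) [blue(pingu) & closed(pingu) -> mammal(pingu)]. New: red(pingu), approved(pingu), bird(pingu), active(pingu), mammal(pingu).
Round 4: (xvii) [mammal(pingu) -> flies(pingu)]. New: flies(pingu).
Round 5: (vii) [flies(pingu) & active(pingu) -> ready(pingu)]. New: ready(pingu).
Round 6: (xi) [ready(pingu) & red(obj3) -> wooden(obj3)]. New: wooden(obj3).
Round 7: (xiii) [wooden(obj3) & blue(pingu) -> valid(obj3)]. New: valid(obj3).
Closure: {active(pingu), approved(pingu), bird(pingu), blue(pingu), closed(pingu), cold(k), flagged(k), flies(pingu), green(pingu), has_feathers(k), hot(k), large(obj3), locked(k), mammal(pingu), metal(obj3), open(pingu), penguin(pingu), ready(pingu), red(obj3), red(pingu), signed(k), stale(k), swims(k), valid(obj3), visible(k), wooden(obj3)} — 26 facts.

26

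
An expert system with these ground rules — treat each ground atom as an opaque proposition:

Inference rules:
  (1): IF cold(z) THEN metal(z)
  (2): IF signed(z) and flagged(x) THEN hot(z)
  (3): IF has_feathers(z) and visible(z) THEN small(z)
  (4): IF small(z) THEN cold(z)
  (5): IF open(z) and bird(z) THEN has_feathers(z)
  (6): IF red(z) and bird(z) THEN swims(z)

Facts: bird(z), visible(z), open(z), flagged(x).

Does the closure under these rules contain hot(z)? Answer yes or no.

no

Round 1 — (5), derive has_feathers(z).
Round 2 — (3), derive small(z).
Round 3 — (4), derive cold(z).
Round 4 — (1), derive metal(z).
Fixed point reached. hot(z) is concluded only by (2); (2) needs signed(z) (never derived).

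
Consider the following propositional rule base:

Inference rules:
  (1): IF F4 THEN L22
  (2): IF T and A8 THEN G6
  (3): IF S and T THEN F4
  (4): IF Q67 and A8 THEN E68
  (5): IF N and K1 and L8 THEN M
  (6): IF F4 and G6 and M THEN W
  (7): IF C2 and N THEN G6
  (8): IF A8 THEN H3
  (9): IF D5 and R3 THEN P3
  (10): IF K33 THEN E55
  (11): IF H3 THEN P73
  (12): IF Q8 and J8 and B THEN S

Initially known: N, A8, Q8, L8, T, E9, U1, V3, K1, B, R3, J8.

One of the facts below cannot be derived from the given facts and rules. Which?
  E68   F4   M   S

E68

Round 1: (2) [IF T and A8 THEN G6]; (5) [IF N and K1 and L8 THEN M]; (8) [IF A8 THEN H3]; (12) [IF Q8 and J8 and B THEN S]. Adds G6, M, H3, S.
Round 2: (3) [IF S and T THEN F4]; (11) [IF H3 THEN P73]. Adds F4, P73.
Round 3: (1) [IF F4 THEN L22]; (6) [IF F4 and G6 and M THEN W]. Adds L22, W.
Derived: M (round 1), F4 (round 2), S (round 1). E68 never appears in any round.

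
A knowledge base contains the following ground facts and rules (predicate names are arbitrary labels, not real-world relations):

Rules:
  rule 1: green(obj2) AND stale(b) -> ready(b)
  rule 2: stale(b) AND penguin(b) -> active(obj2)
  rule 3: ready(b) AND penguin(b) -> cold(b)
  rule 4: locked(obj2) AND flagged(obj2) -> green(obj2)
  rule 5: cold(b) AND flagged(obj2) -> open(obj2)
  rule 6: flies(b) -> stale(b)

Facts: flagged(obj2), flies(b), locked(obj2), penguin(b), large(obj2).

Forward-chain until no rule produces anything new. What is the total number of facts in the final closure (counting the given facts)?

Round 1: rule 4 [locked(obj2) AND flagged(obj2) -> green(obj2)]; rule 6 [flies(b) -> stale(b)]. New: green(obj2), stale(b).
Round 2: rule 1 [green(obj2) AND stale(b) -> ready(b)]; rule 2 [stale(b) AND penguin(b) -> active(obj2)]. New: ready(b), active(obj2).
Round 3: rule 3 [ready(b) AND penguin(b) -> cold(b)]. New: cold(b).
Round 4: rule 5 [cold(b) AND flagged(obj2) -> open(obj2)]. New: open(obj2).
Closure: {active(obj2), cold(b), flagged(obj2), flies(b), green(obj2), large(obj2), locked(obj2), open(obj2), penguin(b), ready(b), stale(b)} — 11 facts.

11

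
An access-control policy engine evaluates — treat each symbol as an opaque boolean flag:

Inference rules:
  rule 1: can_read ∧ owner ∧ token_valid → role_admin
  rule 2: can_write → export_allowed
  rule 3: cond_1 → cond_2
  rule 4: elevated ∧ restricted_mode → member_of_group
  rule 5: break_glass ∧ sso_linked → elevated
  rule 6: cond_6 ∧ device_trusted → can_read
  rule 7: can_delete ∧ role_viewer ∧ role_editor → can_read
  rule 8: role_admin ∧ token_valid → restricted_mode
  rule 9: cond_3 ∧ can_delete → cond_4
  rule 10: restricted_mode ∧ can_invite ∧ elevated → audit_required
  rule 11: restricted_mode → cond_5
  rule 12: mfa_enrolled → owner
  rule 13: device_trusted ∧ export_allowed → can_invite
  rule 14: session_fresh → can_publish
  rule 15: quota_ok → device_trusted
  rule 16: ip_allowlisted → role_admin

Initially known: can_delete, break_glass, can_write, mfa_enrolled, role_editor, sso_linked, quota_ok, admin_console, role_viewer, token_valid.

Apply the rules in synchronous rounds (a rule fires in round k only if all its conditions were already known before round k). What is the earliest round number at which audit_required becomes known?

4

Round 1: rule 2 [can_write → export_allowed]; rule 5 [break_glass ∧ sso_linked → elevated]; rule 7 [can_delete ∧ role_viewer ∧ role_editor → can_read]; rule 12 [mfa_enrolled → owner]; rule 15 [quota_ok → device_trusted]. New: export_allowed, elevated, can_read, owner, device_trusted.
Round 2: rule 1 [can_read ∧ owner ∧ token_valid → role_admin]; rule 13 [device_trusted ∧ export_allowed → can_invite]. New: role_admin, can_invite.
Round 3: rule 8 [role_admin ∧ token_valid → restricted_mode]. New: restricted_mode.
Round 4: rule 4 [elevated ∧ restricted_mode → member_of_group]; rule 10 [restricted_mode ∧ can_invite ∧ elevated → audit_required]; rule 11 [restricted_mode → cond_5]. New: member_of_group, audit_required, cond_5.
audit_required first appears in round 4.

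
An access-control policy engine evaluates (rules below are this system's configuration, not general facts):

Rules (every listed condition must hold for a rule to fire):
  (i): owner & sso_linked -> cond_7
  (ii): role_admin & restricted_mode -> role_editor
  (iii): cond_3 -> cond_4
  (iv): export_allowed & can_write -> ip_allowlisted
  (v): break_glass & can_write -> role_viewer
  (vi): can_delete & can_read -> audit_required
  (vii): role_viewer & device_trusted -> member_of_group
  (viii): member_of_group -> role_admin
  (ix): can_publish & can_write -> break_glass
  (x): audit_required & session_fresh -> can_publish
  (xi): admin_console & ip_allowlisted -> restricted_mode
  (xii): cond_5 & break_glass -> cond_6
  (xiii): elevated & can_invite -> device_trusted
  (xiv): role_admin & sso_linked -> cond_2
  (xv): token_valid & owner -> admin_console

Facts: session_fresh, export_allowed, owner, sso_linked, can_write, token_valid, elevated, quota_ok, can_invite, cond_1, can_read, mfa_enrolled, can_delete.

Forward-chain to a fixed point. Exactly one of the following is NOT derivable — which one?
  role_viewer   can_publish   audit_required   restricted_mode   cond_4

Round 1: (i) [owner & sso_linked -> cond_7]; (iv) [export_allowed & can_write -> ip_allowlisted]; (vi) [can_delete & can_read -> audit_required]; (xiii) [elevated & can_invite -> device_trusted]; (xv) [token_valid & owner -> admin_console]. Adds cond_7, ip_allowlisted, audit_required, device_trusted, admin_console.
Round 2: (x) [audit_required & session_fresh -> can_publish]; (xi) [admin_console & ip_allowlisted -> restricted_mode]. Adds can_publish, restricted_mode.
Round 3: (ix) [can_publish & can_write -> break_glass]. Adds break_glass.
Round 4: (v) [break_glass & can_write -> role_viewer]. Adds role_viewer.
Round 5: (vii) [role_viewer & device_trusted -> member_of_group]. Adds member_of_group.
Round 6: (viii) [member_of_group -> role_admin]. Adds role_admin.
Round 7: (ii) [role_admin & restricted_mode -> role_editor]; (xiv) [role_admin & sso_linked -> cond_2]. Adds role_editor, cond_2.
Derived: audit_required (round 1), role_viewer (round 4), can_publish (round 2), restricted_mode (round 2). cond_4 never appears in any round.

cond_4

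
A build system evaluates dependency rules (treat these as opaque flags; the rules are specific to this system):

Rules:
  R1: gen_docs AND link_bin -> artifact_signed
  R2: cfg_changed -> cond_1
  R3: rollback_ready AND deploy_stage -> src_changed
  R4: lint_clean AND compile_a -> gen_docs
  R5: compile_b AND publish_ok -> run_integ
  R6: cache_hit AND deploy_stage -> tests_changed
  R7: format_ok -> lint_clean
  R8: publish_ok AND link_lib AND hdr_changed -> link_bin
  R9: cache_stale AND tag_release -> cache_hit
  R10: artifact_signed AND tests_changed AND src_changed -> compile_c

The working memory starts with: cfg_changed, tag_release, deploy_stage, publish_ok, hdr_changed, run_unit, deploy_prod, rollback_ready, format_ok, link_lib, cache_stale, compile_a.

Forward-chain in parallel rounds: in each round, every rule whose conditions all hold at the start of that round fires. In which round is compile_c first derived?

Round 1 — R2, R3, R7, R8, R9, derive cond_1, src_changed, lint_clean, link_bin, cache_hit.
Round 2 — R4, R6, derive gen_docs, tests_changed.
Round 3 — R1, derive artifact_signed.
Round 4 — R10, derive compile_c.
compile_c first appears in round 4.

4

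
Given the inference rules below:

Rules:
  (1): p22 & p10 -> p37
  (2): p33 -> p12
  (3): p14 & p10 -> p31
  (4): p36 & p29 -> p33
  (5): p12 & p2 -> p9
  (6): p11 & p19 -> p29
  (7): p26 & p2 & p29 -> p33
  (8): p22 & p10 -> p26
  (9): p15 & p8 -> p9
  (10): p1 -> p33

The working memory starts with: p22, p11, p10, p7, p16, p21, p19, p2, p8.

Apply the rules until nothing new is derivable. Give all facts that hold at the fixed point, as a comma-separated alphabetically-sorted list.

Round 1: (1) [p22 & p10 -> p37]; (6) [p11 & p19 -> p29]; (8) [p22 & p10 -> p26]. New: p37, p29, p26.
Round 2: (7) [p26 & p2 & p29 -> p33]. New: p33.
Round 3: (2) [p33 -> p12]. New: p12.
Round 4: (5) [p12 & p2 -> p9]. New: p9.

p10, p11, p12, p16, p19, p2, p21, p22, p26, p29, p33, p37, p7, p8, p9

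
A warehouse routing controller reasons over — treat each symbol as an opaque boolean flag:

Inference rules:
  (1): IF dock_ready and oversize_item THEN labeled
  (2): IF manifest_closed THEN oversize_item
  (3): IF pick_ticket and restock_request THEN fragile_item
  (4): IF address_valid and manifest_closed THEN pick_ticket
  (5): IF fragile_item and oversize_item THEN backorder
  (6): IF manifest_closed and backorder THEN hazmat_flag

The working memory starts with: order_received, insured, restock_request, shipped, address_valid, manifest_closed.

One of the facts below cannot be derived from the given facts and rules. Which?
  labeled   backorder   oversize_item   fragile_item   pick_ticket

labeled

Round 1: (2) [IF manifest_closed THEN oversize_item]; (4) [IF address_valid and manifest_closed THEN pick_ticket]. New: oversize_item, pick_ticket.
Round 2: (3) [IF pick_ticket and restock_request THEN fragile_item]. New: fragile_item.
Round 3: (5) [IF fragile_item and oversize_item THEN backorder]. New: backorder.
Round 4: (6) [IF manifest_closed and backorder THEN hazmat_flag]. New: hazmat_flag.
Derived: fragile_item (round 2), oversize_item (round 1), backorder (round 3), pick_ticket (round 1). labeled never appears in any round.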